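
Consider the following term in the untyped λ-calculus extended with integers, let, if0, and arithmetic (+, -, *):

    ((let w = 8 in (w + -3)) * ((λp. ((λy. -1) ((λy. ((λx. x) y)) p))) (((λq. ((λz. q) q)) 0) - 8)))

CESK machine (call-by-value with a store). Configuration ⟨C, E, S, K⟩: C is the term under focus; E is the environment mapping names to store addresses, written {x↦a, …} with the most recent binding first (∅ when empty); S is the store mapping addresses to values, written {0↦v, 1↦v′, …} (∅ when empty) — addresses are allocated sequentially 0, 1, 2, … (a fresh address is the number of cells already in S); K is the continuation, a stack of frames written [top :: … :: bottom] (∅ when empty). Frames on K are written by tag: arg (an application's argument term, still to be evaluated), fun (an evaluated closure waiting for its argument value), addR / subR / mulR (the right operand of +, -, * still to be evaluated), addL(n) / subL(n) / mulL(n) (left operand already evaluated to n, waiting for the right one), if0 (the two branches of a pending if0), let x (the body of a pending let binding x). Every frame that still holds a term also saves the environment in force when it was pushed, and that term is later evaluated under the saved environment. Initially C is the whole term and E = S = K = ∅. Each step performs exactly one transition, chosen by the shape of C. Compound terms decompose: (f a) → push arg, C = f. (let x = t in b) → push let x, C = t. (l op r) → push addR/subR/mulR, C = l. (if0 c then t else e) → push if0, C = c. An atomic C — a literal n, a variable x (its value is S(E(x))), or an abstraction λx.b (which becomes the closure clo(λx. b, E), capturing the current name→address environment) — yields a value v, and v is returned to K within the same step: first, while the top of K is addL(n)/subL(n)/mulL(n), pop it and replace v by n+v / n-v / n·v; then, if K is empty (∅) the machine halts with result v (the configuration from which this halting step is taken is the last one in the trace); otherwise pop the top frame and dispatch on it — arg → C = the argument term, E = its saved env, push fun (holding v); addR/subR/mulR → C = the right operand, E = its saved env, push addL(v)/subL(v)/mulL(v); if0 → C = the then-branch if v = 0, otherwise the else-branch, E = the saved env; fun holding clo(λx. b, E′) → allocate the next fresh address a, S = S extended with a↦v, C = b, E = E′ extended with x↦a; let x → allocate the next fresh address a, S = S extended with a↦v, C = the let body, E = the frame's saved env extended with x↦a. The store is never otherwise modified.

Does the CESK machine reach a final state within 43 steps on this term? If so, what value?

0. ⟨C=((let w = 8 in (w + -3)) * ((λp. ((λy. -1) ((λy. ((λx. x) y)) p))) (((λq. ((λz. q) q)) 0) - 8))); E=∅; S=∅; K=∅⟩
1. ⟨C=(let w = 8 in (w + -3)); E=∅; S=∅; K=[mulR]⟩
2. ⟨C=8; E=∅; S=∅; K=[let w :: mulR]⟩
3. ⟨C=(w + -3); E={w↦0}; S={0↦8}; K=[mulR]⟩
4. ⟨C=w; E={w↦0}; S={0↦8}; K=[addR :: mulR]⟩
5. ⟨C=-3; E={w↦0}; S={0↦8}; K=[addL(8) :: mulR]⟩
6. ⟨C=((λp. ((λy. -1) ((λy. ((λx. x) y)) p))) (((λq. ((λz. q) q)) 0) - 8)); E=∅; S={0↦8}; K=[mulL(5)]⟩
7. ⟨C=(λp. ((λy. -1) ((λy. ((λx. x) y)) p))); E=∅; S={0↦8}; K=[arg :: mulL(5)]⟩
8. ⟨C=(((λq. ((λz. q) q)) 0) - 8); E=∅; S={0↦8}; K=[fun :: mulL(5)]⟩
9. ⟨C=((λq. ((λz. q) q)) 0); E=∅; S={0↦8}; K=[subR :: fun :: mulL(5)]⟩
10. ⟨C=(λq. ((λz. q) q)); E=∅; S={0↦8}; K=[arg :: subR :: fun :: mulL(5)]⟩
11. ⟨C=0; E=∅; S={0↦8}; K=[fun :: subR :: fun :: mulL(5)]⟩
12. ⟨C=((λz. q) q); E={q↦1}; S={0↦8, 1↦0}; K=[subR :: fun :: mulL(5)]⟩
13. ⟨C=(λz. q); E={q↦1}; S={0↦8, 1↦0}; K=[arg :: subR :: fun :: mulL(5)]⟩
14. ⟨C=q; E={q↦1}; S={0↦8, 1↦0}; K=[fun :: subR :: fun :: mulL(5)]⟩
15. ⟨C=q; E={z↦2, q↦1}; S={0↦8, 1↦0, 2↦0}; K=[subR :: fun :: mulL(5)]⟩
16. ⟨C=8; E=∅; S={0↦8, 1↦0, 2↦0}; K=[subL(0) :: fun :: mulL(5)]⟩
17. ⟨C=((λy. -1) ((λy. ((λx. x) y)) p)); E={p↦3}; S={0↦8, 1↦0, 2↦0, 3↦-8}; K=[mulL(5)]⟩
18. ⟨C=(λy. -1); E={p↦3}; S={0↦8, 1↦0, 2↦0, 3↦-8}; K=[arg :: mulL(5)]⟩
19. ⟨C=((λy. ((λx. x) y)) p); E={p↦3}; S={0↦8, 1↦0, 2↦0, 3↦-8}; K=[fun :: mulL(5)]⟩
20. ⟨C=(λy. ((λx. x) y)); E={p↦3}; S={0↦8, 1↦0, 2↦0, 3↦-8}; K=[arg :: fun :: mulL(5)]⟩
21. ⟨C=p; E={p↦3}; S={0↦8, 1↦0, 2↦0, 3↦-8}; K=[fun :: fun :: mulL(5)]⟩
22. ⟨C=((λx. x) y); E={y↦4, p↦3}; S={0↦8, 1↦0, 2↦0, 3↦-8, 4↦-8}; K=[fun :: mulL(5)]⟩
23. ⟨C=(λx. x); E={y↦4, p↦3}; S={0↦8, 1↦0, 2↦0, 3↦-8, 4↦-8}; K=[arg :: fun :: mulL(5)]⟩
24. ⟨C=y; E={y↦4, p↦3}; S={0↦8, 1↦0, 2↦0, 3↦-8, 4↦-8}; K=[fun :: fun :: mulL(5)]⟩
25. ⟨C=x; E={x↦5, y↦4, p↦3}; S={0↦8, 1↦0, 2↦0, 3↦-8, 4↦-8, 5↦-8}; K=[fun :: mulL(5)]⟩
26. ⟨C=-1; E={y↦6, p↦3}; S={0↦8, 1↦0, 2↦0, 3↦-8, 4↦-8, 5↦-8, 6↦-8}; K=[mulL(5)]⟩
→ final value -5

Answer: -5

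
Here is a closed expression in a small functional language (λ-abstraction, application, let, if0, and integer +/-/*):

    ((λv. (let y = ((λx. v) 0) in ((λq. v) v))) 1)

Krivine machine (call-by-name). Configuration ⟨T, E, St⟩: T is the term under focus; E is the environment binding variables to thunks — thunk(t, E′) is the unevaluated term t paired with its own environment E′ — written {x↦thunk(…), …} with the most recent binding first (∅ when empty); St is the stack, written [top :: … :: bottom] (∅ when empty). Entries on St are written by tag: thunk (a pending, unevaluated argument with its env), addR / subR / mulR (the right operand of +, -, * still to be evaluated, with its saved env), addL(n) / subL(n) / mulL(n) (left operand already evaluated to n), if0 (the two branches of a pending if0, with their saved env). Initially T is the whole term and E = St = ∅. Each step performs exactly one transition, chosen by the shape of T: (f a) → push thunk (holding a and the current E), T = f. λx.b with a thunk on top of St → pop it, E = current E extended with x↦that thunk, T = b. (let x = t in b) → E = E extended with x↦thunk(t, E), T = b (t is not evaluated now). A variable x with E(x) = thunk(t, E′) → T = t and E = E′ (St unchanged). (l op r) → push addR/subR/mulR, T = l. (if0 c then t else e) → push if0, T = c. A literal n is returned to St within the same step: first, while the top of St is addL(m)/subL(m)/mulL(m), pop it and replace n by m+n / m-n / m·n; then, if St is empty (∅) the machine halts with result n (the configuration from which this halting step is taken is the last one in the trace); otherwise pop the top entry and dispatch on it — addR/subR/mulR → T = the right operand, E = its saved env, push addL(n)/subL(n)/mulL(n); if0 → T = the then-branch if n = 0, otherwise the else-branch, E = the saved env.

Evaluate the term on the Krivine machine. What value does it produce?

Answer: 1

Derivation:
0. [T=((λv. (let y = ((λx. v) 0) in ((λq. v) v))) 1) | E=∅ | St=∅]
1. [T=(λv. (let y = ((λx. v) 0) in ((λq. v) v))) | E=∅ | St=[thunk]]
2. [T=(let y = ((λx. v) 0) in ((λq. v) v)) | E={v↦thunk(1, ∅)} | St=∅]
3. [T=((λq. v) v) | E={y↦thunk(((λx. v) 0), {v↦thunk(1, ∅)}), v↦thunk(1, ∅)} | St=∅]
4. [T=(λq. v) | E={y↦thunk(((λx. v) 0), {v↦thunk(1, ∅)}), v↦thunk(1, ∅)} | St=[thunk]]
5. [T=v | E={q↦thunk(v, {y↦thunk(((λx. v) 0), {v↦thunk(1, ∅)}), v↦thunk(1, ∅)}), y↦thunk(((λx. v) 0), {v↦thunk(1, ∅)}), v↦thunk(1, ∅)} | St=∅]
6. [T=1 | E=∅ | St=∅]
→ final value 1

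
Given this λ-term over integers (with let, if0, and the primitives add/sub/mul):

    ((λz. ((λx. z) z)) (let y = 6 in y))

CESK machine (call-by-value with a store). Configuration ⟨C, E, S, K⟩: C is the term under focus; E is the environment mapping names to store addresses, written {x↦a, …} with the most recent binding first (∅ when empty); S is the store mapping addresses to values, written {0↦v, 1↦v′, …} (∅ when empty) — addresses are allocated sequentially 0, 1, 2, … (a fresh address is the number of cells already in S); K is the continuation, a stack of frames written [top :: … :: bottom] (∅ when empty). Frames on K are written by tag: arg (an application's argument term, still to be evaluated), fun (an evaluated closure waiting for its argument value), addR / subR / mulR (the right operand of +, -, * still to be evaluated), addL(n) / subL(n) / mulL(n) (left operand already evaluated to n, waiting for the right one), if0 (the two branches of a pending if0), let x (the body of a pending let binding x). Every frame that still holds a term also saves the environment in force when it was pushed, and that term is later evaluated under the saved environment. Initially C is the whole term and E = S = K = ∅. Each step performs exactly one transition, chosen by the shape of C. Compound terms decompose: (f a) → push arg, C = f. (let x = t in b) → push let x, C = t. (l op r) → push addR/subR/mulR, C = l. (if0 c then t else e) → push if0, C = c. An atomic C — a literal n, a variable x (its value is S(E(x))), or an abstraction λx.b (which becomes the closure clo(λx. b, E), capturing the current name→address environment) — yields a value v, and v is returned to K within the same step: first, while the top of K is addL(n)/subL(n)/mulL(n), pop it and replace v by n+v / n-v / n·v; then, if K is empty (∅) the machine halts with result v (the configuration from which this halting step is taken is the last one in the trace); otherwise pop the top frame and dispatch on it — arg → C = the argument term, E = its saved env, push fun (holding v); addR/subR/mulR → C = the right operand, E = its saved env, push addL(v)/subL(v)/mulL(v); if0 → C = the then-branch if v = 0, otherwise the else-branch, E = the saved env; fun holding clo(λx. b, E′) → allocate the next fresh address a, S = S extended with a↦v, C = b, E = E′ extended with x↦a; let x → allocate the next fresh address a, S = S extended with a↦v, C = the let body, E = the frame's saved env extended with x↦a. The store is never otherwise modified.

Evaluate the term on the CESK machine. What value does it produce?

Answer: 6

Machine steps:
[0] <C=((λz. ((λx. z) z)) (let y = 6 in y)), E=∅, S=∅, K=∅>
[1] <C=(λz. ((λx. z) z)), E=∅, S=∅, K=[arg]>
[2] <C=(let y = 6 in y), E=∅, S=∅, K=[fun]>
[3] <C=6, E=∅, S=∅, K=[let y :: fun]>
[4] <C=y, E={y↦0}, S={0↦6}, K=[fun]>
[5] <C=((λx. z) z), E={z↦1}, S={0↦6, 1↦6}, K=∅>
[6] <C=(λx. z), E={z↦1}, S={0↦6, 1↦6}, K=[arg]>
[7] <C=z, E={z↦1}, S={0↦6, 1↦6}, K=[fun]>
[8] <C=z, E={x↦2, z↦1}, S={0↦6, 1↦6, 2↦6}, K=∅>
→ final value 6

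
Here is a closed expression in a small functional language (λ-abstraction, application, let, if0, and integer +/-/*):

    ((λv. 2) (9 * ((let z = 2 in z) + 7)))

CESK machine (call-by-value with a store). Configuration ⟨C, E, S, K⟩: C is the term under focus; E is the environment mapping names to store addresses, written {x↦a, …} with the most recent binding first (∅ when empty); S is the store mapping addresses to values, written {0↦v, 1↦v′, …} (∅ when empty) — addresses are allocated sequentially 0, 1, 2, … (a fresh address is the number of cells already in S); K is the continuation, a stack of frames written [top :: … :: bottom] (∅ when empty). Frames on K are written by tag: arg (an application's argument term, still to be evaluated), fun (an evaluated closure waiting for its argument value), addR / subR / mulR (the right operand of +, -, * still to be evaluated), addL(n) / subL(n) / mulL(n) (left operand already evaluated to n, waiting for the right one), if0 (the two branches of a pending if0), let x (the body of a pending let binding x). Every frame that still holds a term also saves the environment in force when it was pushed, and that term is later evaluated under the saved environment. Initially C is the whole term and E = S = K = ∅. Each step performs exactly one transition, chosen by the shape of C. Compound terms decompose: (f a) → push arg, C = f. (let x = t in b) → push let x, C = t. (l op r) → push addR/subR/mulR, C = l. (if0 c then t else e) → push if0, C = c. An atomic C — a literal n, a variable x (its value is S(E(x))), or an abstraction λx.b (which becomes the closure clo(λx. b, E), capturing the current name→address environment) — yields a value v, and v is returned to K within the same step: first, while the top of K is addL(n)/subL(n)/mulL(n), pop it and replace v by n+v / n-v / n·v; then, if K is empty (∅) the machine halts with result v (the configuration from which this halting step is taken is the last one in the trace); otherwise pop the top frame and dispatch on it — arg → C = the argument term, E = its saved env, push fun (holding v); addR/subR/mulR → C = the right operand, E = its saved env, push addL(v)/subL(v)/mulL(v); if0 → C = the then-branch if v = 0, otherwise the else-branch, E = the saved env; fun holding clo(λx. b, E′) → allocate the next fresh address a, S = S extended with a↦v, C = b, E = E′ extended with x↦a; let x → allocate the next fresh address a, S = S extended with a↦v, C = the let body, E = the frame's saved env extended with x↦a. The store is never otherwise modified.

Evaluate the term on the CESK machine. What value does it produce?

t=0: <C=((λv. 2) (9 * ((let z = 2 in z) + 7))), E=∅, S=∅, K=∅>
t=1: <C=(λv. 2), E=∅, S=∅, K=[arg]>
t=2: <C=(9 * ((let z = 2 in z) + 7)), E=∅, S=∅, K=[fun]>
t=3: <C=9, E=∅, S=∅, K=[mulR :: fun]>
t=4: <C=((let z = 2 in z) + 7), E=∅, S=∅, K=[mulL(9) :: fun]>
t=5: <C=(let z = 2 in z), E=∅, S=∅, K=[addR :: mulL(9) :: fun]>
t=6: <C=2, E=∅, S=∅, K=[let z :: addR :: mulL(9) :: fun]>
t=7: <C=z, E={z↦0}, S={0↦2}, K=[addR :: mulL(9) :: fun]>
t=8: <C=7, E=∅, S={0↦2}, K=[addL(2) :: mulL(9) :: fun]>
t=9: <C=2, E={v↦1}, S={0↦2, 1↦81}, K=∅>
→ final value 2

Answer: 2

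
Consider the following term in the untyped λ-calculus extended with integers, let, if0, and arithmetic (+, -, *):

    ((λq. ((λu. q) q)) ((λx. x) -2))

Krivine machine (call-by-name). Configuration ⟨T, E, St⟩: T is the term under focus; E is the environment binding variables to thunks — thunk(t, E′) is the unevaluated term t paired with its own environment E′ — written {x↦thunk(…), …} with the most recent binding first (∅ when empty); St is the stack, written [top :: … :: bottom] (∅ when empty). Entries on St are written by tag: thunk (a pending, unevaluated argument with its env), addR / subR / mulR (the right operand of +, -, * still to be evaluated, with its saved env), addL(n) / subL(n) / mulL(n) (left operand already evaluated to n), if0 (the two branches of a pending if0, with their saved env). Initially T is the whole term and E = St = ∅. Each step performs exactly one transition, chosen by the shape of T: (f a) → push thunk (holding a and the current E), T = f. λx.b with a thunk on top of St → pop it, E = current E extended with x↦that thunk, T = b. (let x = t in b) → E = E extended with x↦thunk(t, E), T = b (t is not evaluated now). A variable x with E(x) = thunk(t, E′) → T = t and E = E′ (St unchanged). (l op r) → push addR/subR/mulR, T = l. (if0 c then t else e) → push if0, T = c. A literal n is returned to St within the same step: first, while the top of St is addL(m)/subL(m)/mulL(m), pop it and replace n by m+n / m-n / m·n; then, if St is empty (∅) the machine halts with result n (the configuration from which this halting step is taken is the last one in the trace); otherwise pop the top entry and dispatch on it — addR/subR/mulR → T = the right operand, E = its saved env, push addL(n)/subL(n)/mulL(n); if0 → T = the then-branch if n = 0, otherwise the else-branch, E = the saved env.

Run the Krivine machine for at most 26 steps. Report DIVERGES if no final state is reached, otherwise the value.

0. ⟨T=((λq. ((λu. q) q)) ((λx. x) -2)); E=∅; St=∅⟩
1. ⟨T=(λq. ((λu. q) q)); E=∅; St=[thunk]⟩
2. ⟨T=((λu. q) q); E={q↦thunk(((λx. x) -2), ∅)}; St=∅⟩
3. ⟨T=(λu. q); E={q↦thunk(((λx. x) -2), ∅)}; St=[thunk]⟩
4. ⟨T=q; E={u↦thunk(q, {q↦thunk(((λx. x) -2), ∅)}), q↦thunk(((λx. x) -2), ∅)}; St=∅⟩
5. ⟨T=((λx. x) -2); E=∅; St=∅⟩
6. ⟨T=(λx. x); E=∅; St=[thunk]⟩
7. ⟨T=x; E={x↦thunk(-2, ∅)}; St=∅⟩
8. ⟨T=-2; E=∅; St=∅⟩
→ final value -2

Answer: -2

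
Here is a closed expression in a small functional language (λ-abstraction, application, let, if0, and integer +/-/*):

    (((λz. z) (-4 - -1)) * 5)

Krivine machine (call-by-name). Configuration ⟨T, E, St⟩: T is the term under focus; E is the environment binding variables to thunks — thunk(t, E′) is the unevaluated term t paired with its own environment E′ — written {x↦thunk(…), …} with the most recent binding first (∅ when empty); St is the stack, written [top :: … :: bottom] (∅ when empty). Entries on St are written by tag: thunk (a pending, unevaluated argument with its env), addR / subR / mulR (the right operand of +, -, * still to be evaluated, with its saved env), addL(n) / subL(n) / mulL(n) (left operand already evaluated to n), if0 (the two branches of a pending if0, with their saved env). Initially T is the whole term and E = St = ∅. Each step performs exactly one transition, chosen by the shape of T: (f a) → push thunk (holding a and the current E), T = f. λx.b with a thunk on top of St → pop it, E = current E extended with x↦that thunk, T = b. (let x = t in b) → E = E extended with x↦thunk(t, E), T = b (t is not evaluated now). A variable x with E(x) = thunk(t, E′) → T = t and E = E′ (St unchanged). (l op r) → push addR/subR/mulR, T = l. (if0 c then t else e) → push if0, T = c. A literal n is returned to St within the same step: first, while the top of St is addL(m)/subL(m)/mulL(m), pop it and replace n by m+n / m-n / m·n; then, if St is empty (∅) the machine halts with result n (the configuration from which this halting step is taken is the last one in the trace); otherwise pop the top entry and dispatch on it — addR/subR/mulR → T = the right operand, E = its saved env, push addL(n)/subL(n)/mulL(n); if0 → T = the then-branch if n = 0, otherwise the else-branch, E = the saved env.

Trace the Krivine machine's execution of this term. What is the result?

Answer: -15

Execution trace:
0. [T=(((λz. z) (-4 - -1)) * 5) | E=∅ | St=∅]
1. [T=((λz. z) (-4 - -1)) | E=∅ | St=[mulR]]
2. [T=(λz. z) | E=∅ | St=[thunk :: mulR]]
3. [T=z | E={z↦thunk((-4 - -1), ∅)} | St=[mulR]]
4. [T=(-4 - -1) | E=∅ | St=[mulR]]
5. [T=-4 | E=∅ | St=[subR :: mulR]]
6. [T=-1 | E=∅ | St=[subL(-4) :: mulR]]
7. [T=5 | E=∅ | St=[mulL(-3)]]
→ final value -15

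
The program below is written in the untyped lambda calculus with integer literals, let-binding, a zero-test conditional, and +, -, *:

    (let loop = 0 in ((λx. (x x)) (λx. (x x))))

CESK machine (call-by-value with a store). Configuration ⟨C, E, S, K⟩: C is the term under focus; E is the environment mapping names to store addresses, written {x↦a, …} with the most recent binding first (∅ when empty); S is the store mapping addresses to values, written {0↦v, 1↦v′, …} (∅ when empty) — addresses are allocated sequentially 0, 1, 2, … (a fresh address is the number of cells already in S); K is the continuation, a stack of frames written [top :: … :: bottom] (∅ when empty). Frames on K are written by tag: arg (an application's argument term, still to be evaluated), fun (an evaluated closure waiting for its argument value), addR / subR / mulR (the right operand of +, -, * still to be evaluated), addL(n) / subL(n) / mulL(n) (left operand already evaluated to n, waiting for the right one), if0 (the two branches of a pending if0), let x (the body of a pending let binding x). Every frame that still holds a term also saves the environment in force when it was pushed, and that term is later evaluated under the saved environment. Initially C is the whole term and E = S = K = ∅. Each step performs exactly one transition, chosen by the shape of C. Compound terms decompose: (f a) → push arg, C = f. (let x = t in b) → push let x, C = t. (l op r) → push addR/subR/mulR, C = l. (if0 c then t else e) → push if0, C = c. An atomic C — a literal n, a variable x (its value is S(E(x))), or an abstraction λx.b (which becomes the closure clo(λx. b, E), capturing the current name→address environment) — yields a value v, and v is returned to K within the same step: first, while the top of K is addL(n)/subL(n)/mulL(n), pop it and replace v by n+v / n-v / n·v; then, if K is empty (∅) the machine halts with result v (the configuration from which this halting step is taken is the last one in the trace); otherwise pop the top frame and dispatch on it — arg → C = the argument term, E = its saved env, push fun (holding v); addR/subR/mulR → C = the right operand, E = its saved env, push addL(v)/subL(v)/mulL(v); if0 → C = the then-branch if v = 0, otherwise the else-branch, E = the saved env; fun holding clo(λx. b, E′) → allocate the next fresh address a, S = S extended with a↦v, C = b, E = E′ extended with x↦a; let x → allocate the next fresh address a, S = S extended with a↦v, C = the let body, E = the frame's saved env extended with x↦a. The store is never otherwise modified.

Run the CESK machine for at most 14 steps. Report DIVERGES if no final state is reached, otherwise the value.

step 0: ⟨C=(let loop = 0 in ((λx. (x x)) (λx. (x x)))); E=∅; S=∅; K=∅⟩
step 1: ⟨C=0; E=∅; S=∅; K=[let loop]⟩
step 2: ⟨C=((λx. (x x)) (λx. (x x))); E={loop↦0}; S={0↦0}; K=∅⟩
step 3: ⟨C=(λx. (x x)); E={loop↦0}; S={0↦0}; K=[arg]⟩
step 4: ⟨C=(λx. (x x)); E={loop↦0}; S={0↦0}; K=[fun]⟩
step 5: ⟨C=(x x); E={x↦1, loop↦0}; S={0↦0, 1↦clo(λx. (x x), {loop↦0})}; K=∅⟩
step 6: ⟨C=x; E={x↦1, loop↦0}; S={0↦0, 1↦clo(λx. (x x), {loop↦0})}; K=[arg]⟩
step 7: ⟨C=x; E={x↦1, loop↦0}; S={0↦0, 1↦clo(λx. (x x), {loop↦0})}; K=[fun]⟩
step 8: ⟨C=(x x); E={x↦2, loop↦0}; S={0↦0, 1↦clo(λx. (x x), {loop↦0}), 2↦clo(λx. (x x), {loop↦0})}; K=∅⟩
step 9: ⟨C=x; E={x↦2, loop↦0}; S={0↦0, 1↦clo(λx. (x x), {loop↦0}), 2↦clo(λx. (x x), {loop↦0})}; K=[arg]⟩
step 10: ⟨C=x; E={x↦2, loop↦0}; S={0↦0, 1↦clo(λx. (x x), {loop↦0}), 2↦clo(λx. (x x), {loop↦0})}; K=[fun]⟩
step 11: ⟨C=(x x); E={x↦3, loop↦0}; S={0↦0, 1↦clo(λx. (x x), {loop↦0}), 2↦clo(λx. (x x), {loop↦0}), 3↦clo(λx. (x x), {loop↦0})}; K=∅⟩
step 12: ⟨C=x; E={x↦3, loop↦0}; S={0↦0, 1↦clo(λx. (x x), {loop↦0}), 2↦clo(λx. (x x), {loop↦0}), 3↦clo(λx. (x x), {loop↦0})}; K=[arg]⟩
step 13: ⟨C=x; E={x↦3, loop↦0}; S={0↦0, 1↦clo(λx. (x x), {loop↦0}), 2↦clo(λx. (x x), {loop↦0}), 3↦clo(λx. (x x), {loop↦0})}; K=[fun]⟩
step 14: ⟨C=(x x); E={x↦4, loop↦0}; S={0↦0, 1↦clo(λx. (x x), {loop↦0}), 2↦clo(λx. (x x), {loop↦0}), 3↦clo(λx. (x x), {loop↦0}), 4↦clo(λx. (x x), {loop↦0})}; K=∅⟩
→ 14 transitions taken and the configuration is still not final: no result within 14 steps

Answer: DIVERGES (no final state within 14 steps)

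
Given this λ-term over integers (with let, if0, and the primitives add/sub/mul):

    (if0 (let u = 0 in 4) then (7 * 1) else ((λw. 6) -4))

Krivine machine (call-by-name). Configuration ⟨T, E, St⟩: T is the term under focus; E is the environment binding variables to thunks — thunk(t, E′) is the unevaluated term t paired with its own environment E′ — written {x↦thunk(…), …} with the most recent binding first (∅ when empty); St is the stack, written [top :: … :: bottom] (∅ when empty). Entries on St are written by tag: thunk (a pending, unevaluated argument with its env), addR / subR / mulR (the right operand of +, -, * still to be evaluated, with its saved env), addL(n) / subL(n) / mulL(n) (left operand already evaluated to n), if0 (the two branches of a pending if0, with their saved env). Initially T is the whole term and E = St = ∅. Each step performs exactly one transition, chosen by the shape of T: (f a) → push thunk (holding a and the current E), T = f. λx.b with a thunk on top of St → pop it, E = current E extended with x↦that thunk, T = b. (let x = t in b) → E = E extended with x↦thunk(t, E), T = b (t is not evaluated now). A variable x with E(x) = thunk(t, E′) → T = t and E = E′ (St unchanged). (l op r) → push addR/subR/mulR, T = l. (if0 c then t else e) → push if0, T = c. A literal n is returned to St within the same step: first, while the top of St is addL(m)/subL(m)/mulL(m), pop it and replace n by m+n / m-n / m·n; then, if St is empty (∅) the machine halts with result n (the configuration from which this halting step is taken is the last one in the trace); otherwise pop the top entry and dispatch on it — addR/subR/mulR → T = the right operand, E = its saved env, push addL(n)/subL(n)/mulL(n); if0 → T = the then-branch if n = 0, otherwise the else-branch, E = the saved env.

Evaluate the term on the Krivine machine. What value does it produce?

t=0: <T=(if0 (let u = 0 in 4) then (7 * 1) else ((λw. 6) -4)), E=∅, St=∅>
t=1: <T=(let u = 0 in 4), E=∅, St=[if0]>
t=2: <T=4, E={u↦thunk(0, ∅)}, St=[if0]>
t=3: <T=((λw. 6) -4), E=∅, St=∅>
t=4: <T=(λw. 6), E=∅, St=[thunk]>
t=5: <T=6, E={w↦thunk(-4, ∅)}, St=∅>
→ final value 6

Answer: 6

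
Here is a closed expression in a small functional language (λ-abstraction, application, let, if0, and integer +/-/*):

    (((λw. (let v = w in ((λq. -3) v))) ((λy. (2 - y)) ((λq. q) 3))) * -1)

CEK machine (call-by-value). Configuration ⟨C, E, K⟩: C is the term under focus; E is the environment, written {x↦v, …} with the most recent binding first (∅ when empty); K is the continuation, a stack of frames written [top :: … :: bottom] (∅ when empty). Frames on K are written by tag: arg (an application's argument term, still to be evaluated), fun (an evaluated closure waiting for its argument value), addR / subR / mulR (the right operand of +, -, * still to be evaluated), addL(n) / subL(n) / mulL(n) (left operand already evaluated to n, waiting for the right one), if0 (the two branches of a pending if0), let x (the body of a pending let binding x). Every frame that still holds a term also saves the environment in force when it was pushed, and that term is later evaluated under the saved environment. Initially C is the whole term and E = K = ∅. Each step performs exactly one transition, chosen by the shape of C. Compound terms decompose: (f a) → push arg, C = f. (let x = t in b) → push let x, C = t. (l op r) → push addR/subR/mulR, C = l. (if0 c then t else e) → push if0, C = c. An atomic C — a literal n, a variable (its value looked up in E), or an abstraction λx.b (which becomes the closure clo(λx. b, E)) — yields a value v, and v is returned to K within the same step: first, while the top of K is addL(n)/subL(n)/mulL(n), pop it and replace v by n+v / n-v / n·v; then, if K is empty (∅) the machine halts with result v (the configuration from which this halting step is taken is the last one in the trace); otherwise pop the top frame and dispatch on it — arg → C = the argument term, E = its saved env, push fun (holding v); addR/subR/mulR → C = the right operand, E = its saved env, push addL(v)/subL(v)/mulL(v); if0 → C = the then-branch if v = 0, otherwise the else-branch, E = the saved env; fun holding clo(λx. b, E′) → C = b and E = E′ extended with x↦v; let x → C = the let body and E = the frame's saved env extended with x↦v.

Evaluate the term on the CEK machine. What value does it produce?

Answer: 3

Machine steps:
0. [C=(((λw. (let v = w in ((λq. -3) v))) ((λy. (2 - y)) ((λq. q) 3))) * -1) | E=∅ | K=∅]
1. [C=((λw. (let v = w in ((λq. -3) v))) ((λy. (2 - y)) ((λq. q) 3))) | E=∅ | K=[mulR]]
2. [C=(λw. (let v = w in ((λq. -3) v))) | E=∅ | K=[arg :: mulR]]
3. [C=((λy. (2 - y)) ((λq. q) 3)) | E=∅ | K=[fun :: mulR]]
4. [C=(λy. (2 - y)) | E=∅ | K=[arg :: fun :: mulR]]
5. [C=((λq. q) 3) | E=∅ | K=[fun :: fun :: mulR]]
6. [C=(λq. q) | E=∅ | K=[arg :: fun :: fun :: mulR]]
7. [C=3 | E=∅ | K=[fun :: fun :: fun :: mulR]]
8. [C=q | E={q↦3} | K=[fun :: fun :: mulR]]
9. [C=(2 - y) | E={y↦3} | K=[fun :: mulR]]
10. [C=2 | E={y↦3} | K=[subR :: fun :: mulR]]
11. [C=y | E={y↦3} | K=[subL(2) :: fun :: mulR]]
12. [C=(let v = w in ((λq. -3) v)) | E={w↦-1} | K=[mulR]]
13. [C=w | E={w↦-1} | K=[let v :: mulR]]
14. [C=((λq. -3) v) | E={v↦-1, w↦-1} | K=[mulR]]
15. [C=(λq. -3) | E={v↦-1, w↦-1} | K=[arg :: mulR]]
16. [C=v | E={v↦-1, w↦-1} | K=[fun :: mulR]]
17. [C=-3 | E={q↦-1, v↦-1, w↦-1} | K=[mulR]]
18. [C=-1 | E=∅ | K=[mulL(-3)]]
→ final value 3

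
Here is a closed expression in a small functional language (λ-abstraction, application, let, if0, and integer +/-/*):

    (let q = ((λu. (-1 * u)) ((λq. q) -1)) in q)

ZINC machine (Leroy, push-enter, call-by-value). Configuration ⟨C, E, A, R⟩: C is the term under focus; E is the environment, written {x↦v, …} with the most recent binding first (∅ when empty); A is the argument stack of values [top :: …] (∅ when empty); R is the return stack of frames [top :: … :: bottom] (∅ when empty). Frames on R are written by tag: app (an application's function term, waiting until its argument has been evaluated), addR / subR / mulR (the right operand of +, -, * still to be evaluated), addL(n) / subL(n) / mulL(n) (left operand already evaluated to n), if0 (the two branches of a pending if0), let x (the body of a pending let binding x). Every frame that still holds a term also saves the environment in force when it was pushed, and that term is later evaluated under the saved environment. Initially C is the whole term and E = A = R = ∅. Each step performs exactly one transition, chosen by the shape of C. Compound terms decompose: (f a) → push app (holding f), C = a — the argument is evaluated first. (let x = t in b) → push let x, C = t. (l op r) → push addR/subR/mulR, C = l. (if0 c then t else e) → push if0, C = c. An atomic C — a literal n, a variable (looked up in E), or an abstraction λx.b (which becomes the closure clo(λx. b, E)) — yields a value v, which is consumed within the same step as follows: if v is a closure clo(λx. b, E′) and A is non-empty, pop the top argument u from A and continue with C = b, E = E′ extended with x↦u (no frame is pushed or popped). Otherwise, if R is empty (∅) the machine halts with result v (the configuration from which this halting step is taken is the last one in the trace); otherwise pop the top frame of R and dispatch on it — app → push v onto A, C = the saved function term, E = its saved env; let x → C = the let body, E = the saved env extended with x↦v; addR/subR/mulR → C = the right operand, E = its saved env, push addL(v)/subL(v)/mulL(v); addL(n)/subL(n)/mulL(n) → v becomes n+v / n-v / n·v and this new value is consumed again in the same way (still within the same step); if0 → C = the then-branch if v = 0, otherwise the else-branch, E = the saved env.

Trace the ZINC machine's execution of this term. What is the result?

[0] [C=(let q = ((λu. (-1 * u)) ((λq. q) -1)) in q) | E=∅ | A=∅ | R=∅]
[1] [C=((λu. (-1 * u)) ((λq. q) -1)) | E=∅ | A=∅ | R=[let q]]
[2] [C=((λq. q) -1) | E=∅ | A=∅ | R=[app :: let q]]
[3] [C=-1 | E=∅ | A=∅ | R=[app :: app :: let q]]
[4] [C=(λq. q) | E=∅ | A=[-1] | R=[app :: let q]]
[5] [C=q | E={q↦-1} | A=∅ | R=[app :: let q]]
[6] [C=(λu. (-1 * u)) | E=∅ | A=[-1] | R=[let q]]
[7] [C=(-1 * u) | E={u↦-1} | A=∅ | R=[let q]]
[8] [C=-1 | E={u↦-1} | A=∅ | R=[mulR :: let q]]
[9] [C=u | E={u↦-1} | A=∅ | R=[mulL(-1) :: let q]]
[10] [C=q | E={q↦1} | A=∅ | R=∅]
→ final value 1

Answer: 1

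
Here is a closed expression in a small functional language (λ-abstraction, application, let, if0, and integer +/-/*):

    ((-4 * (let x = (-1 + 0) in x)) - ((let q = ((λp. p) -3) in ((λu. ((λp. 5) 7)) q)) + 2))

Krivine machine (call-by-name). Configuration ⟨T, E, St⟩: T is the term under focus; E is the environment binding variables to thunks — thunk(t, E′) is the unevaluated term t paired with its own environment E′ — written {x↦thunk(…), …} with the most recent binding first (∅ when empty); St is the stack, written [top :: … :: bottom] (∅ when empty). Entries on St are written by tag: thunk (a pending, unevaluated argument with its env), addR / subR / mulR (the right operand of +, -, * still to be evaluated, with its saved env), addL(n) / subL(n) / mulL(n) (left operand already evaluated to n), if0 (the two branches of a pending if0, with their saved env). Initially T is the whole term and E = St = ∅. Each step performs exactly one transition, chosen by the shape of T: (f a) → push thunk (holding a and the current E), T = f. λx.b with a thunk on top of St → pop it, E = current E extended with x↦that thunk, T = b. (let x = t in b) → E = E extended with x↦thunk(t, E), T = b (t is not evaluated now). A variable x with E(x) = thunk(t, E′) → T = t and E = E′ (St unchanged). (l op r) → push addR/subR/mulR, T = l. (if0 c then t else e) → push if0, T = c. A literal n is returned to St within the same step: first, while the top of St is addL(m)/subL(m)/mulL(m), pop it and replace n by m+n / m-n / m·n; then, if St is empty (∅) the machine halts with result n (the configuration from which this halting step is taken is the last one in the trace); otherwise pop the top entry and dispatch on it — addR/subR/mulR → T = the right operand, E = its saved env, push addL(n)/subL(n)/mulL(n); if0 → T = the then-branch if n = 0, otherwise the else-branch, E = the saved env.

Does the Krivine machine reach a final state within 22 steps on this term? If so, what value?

Answer: -3

Execution trace:
t=0: <T=((-4 * (let x = (-1 + 0) in x)) - ((let q = ((λp. p) -3) in ((λu. ((λp. 5) 7)) q)) + 2)), E=∅, St=∅>
t=1: <T=(-4 * (let x = (-1 + 0) in x)), E=∅, St=[subR]>
t=2: <T=-4, E=∅, St=[mulR :: subR]>
t=3: <T=(let x = (-1 + 0) in x), E=∅, St=[mulL(-4) :: subR]>
t=4: <T=x, E={x↦thunk((-1 + 0), ∅)}, St=[mulL(-4) :: subR]>
t=5: <T=(-1 + 0), E=∅, St=[mulL(-4) :: subR]>
t=6: <T=-1, E=∅, St=[addR :: mulL(-4) :: subR]>
t=7: <T=0, E=∅, St=[addL(-1) :: mulL(-4) :: subR]>
t=8: <T=((let q = ((λp. p) -3) in ((λu. ((λp. 5) 7)) q)) + 2), E=∅, St=[subL(4)]>
t=9: <T=(let q = ((λp. p) -3) in ((λu. ((λp. 5) 7)) q)), E=∅, St=[addR :: subL(4)]>
t=10: <T=((λu. ((λp. 5) 7)) q), E={q↦thunk(((λp. p) -3), ∅)}, St=[addR :: subL(4)]>
t=11: <T=(λu. ((λp. 5) 7)), E={q↦thunk(((λp. p) -3), ∅)}, St=[thunk :: addR :: subL(4)]>
t=12: <T=((λp. 5) 7), E={u↦thunk(q, {q↦thunk(((λp. p) -3), ∅)}), q↦thunk(((λp. p) -3), ∅)}, St=[addR :: subL(4)]>
t=13: <T=(λp. 5), E={u↦thunk(q, {q↦thunk(((λp. p) -3), ∅)}), q↦thunk(((λp. p) -3), ∅)}, St=[thunk :: addR :: subL(4)]>
t=14: <T=5, E={p↦thunk(7, {u↦thunk(q, {q↦thunk(((λp. p) -3), ∅)}), q↦thunk(((λp. p) -3), ∅)}), u↦thunk(q, {q↦thunk(((λp. p) -3), ∅)}), q↦thunk(((λp. p) -3), ∅)}, St=[addR :: subL(4)]>
t=15: <T=2, E=∅, St=[addL(5) :: subL(4)]>
→ final value -3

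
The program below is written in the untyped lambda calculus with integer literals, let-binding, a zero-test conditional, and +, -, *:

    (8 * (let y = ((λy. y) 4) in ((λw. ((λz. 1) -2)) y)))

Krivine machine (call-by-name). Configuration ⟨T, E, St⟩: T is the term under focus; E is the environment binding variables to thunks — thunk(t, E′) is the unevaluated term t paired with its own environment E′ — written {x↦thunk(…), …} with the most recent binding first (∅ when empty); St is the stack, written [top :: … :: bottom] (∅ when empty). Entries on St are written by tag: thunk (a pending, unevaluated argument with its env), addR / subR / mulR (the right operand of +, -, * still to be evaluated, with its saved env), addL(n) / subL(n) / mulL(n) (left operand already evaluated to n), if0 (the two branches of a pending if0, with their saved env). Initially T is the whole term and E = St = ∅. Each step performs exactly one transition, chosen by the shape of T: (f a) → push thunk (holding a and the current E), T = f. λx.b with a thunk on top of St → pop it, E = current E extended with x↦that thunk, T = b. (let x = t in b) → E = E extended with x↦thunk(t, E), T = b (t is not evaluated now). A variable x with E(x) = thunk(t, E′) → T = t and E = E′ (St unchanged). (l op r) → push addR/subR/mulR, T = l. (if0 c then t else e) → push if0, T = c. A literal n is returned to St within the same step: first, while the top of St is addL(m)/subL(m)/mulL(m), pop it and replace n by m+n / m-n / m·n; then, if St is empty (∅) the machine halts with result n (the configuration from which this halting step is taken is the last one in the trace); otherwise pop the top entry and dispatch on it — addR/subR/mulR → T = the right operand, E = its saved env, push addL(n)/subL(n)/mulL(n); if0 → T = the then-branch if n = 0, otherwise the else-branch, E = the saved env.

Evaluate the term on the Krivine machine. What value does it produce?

[0] <T=(8 * (let y = ((λy. y) 4) in ((λw. ((λz. 1) -2)) y))), E=∅, St=∅>
[1] <T=8, E=∅, St=[mulR]>
[2] <T=(let y = ((λy. y) 4) in ((λw. ((λz. 1) -2)) y)), E=∅, St=[mulL(8)]>
[3] <T=((λw. ((λz. 1) -2)) y), E={y↦thunk(((λy. y) 4), ∅)}, St=[mulL(8)]>
[4] <T=(λw. ((λz. 1) -2)), E={y↦thunk(((λy. y) 4), ∅)}, St=[thunk :: mulL(8)]>
[5] <T=((λz. 1) -2), E={w↦thunk(y, {y↦thunk(((λy. y) 4), ∅)}), y↦thunk(((λy. y) 4), ∅)}, St=[mulL(8)]>
[6] <T=(λz. 1), E={w↦thunk(y, {y↦thunk(((λy. y) 4), ∅)}), y↦thunk(((λy. y) 4), ∅)}, St=[thunk :: mulL(8)]>
[7] <T=1, E={z↦thunk(-2, {w↦thunk(y, {y↦thunk(((λy. y) 4), ∅)}), y↦thunk(((λy. y) 4), ∅)}), w↦thunk(y, {y↦thunk(((λy. y) 4), ∅)}), y↦thunk(((λy. y) 4), ∅)}, St=[mulL(8)]>
→ final value 8

Answer: 8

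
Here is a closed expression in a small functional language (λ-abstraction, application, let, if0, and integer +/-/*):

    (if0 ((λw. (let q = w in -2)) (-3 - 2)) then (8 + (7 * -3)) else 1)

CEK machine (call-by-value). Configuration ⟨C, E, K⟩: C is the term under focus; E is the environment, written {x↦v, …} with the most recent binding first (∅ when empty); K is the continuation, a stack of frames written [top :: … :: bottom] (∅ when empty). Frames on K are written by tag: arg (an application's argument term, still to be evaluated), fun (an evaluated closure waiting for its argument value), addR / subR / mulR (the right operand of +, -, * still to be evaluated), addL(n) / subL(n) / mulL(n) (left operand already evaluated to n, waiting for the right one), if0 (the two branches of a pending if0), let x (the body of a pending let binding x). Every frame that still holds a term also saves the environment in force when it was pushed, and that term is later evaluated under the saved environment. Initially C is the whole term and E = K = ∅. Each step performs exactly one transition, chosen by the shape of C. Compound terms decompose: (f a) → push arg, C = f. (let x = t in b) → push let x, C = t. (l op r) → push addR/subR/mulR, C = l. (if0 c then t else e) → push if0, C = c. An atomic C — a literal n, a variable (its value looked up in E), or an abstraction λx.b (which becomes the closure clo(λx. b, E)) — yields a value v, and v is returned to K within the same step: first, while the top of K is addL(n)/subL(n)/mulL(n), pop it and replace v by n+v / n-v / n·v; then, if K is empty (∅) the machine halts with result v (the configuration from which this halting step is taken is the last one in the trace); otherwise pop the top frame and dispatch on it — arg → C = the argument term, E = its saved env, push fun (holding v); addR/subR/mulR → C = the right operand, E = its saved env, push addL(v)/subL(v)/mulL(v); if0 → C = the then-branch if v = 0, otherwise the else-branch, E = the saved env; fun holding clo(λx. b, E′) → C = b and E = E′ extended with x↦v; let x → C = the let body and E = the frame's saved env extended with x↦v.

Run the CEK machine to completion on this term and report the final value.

Answer: 1

Derivation:
step 0: [C=(if0 ((λw. (let q = w in -2)) (-3 - 2)) then (8 + (7 * -3)) else 1) | E=∅ | K=∅]
step 1: [C=((λw. (let q = w in -2)) (-3 - 2)) | E=∅ | K=[if0]]
step 2: [C=(λw. (let q = w in -2)) | E=∅ | K=[arg :: if0]]
step 3: [C=(-3 - 2) | E=∅ | K=[fun :: if0]]
step 4: [C=-3 | E=∅ | K=[subR :: fun :: if0]]
step 5: [C=2 | E=∅ | K=[subL(-3) :: fun :: if0]]
step 6: [C=(let q = w in -2) | E={w↦-5} | K=[if0]]
step 7: [C=w | E={w↦-5} | K=[let q :: if0]]
step 8: [C=-2 | E={q↦-5, w↦-5} | K=[if0]]
step 9: [C=1 | E=∅ | K=∅]
→ final value 1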